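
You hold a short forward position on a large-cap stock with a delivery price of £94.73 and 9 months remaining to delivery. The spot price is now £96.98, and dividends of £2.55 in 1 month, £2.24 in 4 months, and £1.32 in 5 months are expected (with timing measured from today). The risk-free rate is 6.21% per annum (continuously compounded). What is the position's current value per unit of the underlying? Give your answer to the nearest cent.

-£0.54

PV(remaining dividends) I = 2.55·e^(−0.0621·1/12) + 2.24·e^(−0.0621·4/12) + 1.32·e^(−0.0621·5/12) = 6.0172
Current forward F = (S − I)·e^(rT) = (96.98 − 6.0172)·e^(0.0621·9/12) = 90.9628 × 1.047677 = 95.2996
Value (long) = (F − K)·e^(−rT) = (95.2996 − 94.73) × 0.954493 = 0.5437
Short position value = −(long value) = -£0.54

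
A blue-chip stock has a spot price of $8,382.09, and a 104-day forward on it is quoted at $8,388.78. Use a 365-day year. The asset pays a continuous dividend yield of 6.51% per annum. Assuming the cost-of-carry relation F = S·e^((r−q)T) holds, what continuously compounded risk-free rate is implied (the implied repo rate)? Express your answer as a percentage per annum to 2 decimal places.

6.79%

From F = S·e^((r−q)T): (r − q) = ln(F/S)/T
ln(8388.78/8382.09) = ln(1.000798) = 0.000798
(r − q) = 0.000798 / (104/365) = 0.002801
r = ln(F/S)/T + q = 0.002801 + 0.0651 = 0.067901
r = 6.79%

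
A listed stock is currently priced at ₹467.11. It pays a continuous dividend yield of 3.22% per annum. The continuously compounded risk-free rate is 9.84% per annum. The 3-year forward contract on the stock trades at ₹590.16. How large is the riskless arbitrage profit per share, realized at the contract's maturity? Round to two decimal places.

Fair forward: F* = S·e^(carry·T), with carry = (r − q) = 0.0984 − 0.0322 = 0.0662
F* = 467.11 · e^(0.0662 × 3) = 467.11 · e^0.198600 = 467.11 × 1.219694 = ₹569.7313
Market ₹590.16 > fair ₹569.7313: forward overpriced → cash-and-carry (buy spot, short the forward).
At maturity, profit = |F_mkt − F*| = |590.16 − 569.7313| = ₹20.43 per share

₹20.43 per share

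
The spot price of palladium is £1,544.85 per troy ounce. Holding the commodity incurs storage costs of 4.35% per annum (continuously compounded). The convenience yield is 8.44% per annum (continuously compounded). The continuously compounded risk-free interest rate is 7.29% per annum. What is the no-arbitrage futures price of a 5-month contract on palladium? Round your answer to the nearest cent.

Net carry = r + u − y = 0.0729 + 0.0435 − 0.0844 = 0.0320
F = S·e^((r+u−y)T) = 1544.85 · e^(0.0320 × 5/12) = 1544.85 · e^0.01333333
= 1544.85 × 1.01342262 = £1,565.59 per troy ounce

£1,565.59 per troy ounce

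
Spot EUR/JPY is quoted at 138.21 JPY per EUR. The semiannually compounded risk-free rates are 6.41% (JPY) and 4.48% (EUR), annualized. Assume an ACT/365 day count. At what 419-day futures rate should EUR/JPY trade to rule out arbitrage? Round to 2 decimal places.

141.22

By covered interest parity, F = S · (1+r_JPY/2)^(2T) / (1+r_EUR/2)^(2T)
= 138.21 × 1.075116 / 1.052176 = 138.21 × 1.021802
F = 141.22 JPY per EUR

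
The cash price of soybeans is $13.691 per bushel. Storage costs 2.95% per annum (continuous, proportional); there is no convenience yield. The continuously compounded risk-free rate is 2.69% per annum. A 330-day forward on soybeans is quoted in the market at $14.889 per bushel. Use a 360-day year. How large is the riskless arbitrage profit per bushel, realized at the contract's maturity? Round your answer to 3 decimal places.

Fair forward: F* = S·e^(carry·T), with carry = (r + u) = 0.0269 + 0.0295 = 0.0564
F* = 13.691 · e^(0.0564 × 330/360) = 13.691 · e^0.051700 = 13.691 × 1.053060 = $14.4174
Market $14.889 > fair $14.4174: forward overpriced → cash-and-carry (buy spot, short the forward).
At maturity, profit = |F_mkt − F*| = |14.889 − 14.4174| = $0.472 per bushel

$0.472 per bushel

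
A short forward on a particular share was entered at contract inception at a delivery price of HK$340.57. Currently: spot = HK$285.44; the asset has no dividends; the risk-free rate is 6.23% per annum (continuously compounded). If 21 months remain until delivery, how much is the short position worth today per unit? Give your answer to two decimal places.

Current fair forward for the remaining 21 months: F = S·e^(r·T), r = 0.0623
F = 285.44 · e^(0.0623 × 21/12) = 285.44 × 1.115190 = 318.3198
Value of long forward = (F − K)·e^(−rT) = (318.3198 − 340.57) · e^(−0.0623·21/12)
= -22.2502 × 0.896708 = -19.95
Short position value = −(long value) = HK$19.95

HK$19.95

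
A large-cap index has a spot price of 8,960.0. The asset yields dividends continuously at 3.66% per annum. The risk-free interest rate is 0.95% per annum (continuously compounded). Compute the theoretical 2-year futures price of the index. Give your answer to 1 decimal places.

8,487.3

F = S·e^((r − q)T) = 8960.0 · e^((0.0095 − 0.0366) × 2)
= 8960.0 · e^-0.054200 = 8960.0 × 0.947243
F = 8,487.3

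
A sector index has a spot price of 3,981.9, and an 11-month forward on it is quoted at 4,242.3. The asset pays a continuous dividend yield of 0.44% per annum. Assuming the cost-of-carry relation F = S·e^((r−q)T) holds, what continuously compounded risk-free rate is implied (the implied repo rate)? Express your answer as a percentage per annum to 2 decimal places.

From F = S·e^((r−q)T): (r − q) = ln(F/S)/T
ln(4242.3/3981.9) = ln(1.065396) = 0.063347
(r − q) = 0.063347 / (11/12) = 0.069106
r = ln(F/S)/T + q = 0.069106 + 0.0044 = 0.073506
r = 7.35%

7.35%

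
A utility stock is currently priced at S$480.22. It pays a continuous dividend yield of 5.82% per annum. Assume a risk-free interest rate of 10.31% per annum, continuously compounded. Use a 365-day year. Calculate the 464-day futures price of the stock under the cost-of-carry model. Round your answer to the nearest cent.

F = S·e^((r − q)T) = 480.22 · e^((0.1031 − 0.0582) × 464/365)
= 480.22 · e^0.057078 = 480.22 × 1.058738
F = S$508.43

S$508.43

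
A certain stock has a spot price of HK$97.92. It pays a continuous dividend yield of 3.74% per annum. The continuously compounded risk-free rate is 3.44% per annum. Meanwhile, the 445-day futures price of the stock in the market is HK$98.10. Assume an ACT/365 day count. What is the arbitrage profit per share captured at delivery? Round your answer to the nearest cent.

Fair futures: F* = S·e^(carry·T), with carry = (r − q) = 0.0344 − 0.0374 = -0.0030
F* = 97.92 · e^(-0.0030 × 445/365) = 97.92 · e^-0.003658 = 97.92 × 0.996349 = HK$97.5625
Market HK$98.10 > fair HK$97.5625: forward overpriced → cash-and-carry (buy spot, short the forward).
At maturity, profit = |F_mkt − F*| = |98.10 − 97.5625| = HK$0.54 per share

HK$0.54 per share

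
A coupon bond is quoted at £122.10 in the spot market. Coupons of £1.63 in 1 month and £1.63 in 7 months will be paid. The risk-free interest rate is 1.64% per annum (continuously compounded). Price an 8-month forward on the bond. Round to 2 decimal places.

£120.16

PV(coupons) I = 1.63·e^(−0.0164·1/12) + 1.63·e^(−0.0164·7/12)
I = 1.6278 + 1.6145 = 3.2423
F = (S − I)·e^(rT) = (122.10 − 3.2423) · e^(0.0164·8/12)
= 118.8577 · e^0.010933 = 118.8577 × 1.010993 = £120.16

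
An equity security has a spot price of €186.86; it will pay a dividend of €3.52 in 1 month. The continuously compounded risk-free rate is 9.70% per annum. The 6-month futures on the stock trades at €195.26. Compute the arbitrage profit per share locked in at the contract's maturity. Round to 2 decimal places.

PV(dividends) I = 3.52·e^(−0.0970·1/12) = 3.4917
Fair futures F* = (S − I)·e^(rT) = (186.86 − 3.4917)·e^0.048500 = 183.3683 × 1.049695 = 192.4808
Market €195.26 > fair 192.4808: forward overpriced → cash-and-carry (borrow at r, buy the stock and collect the dividends, short the forward).
Profit at T = |F_mkt − F*| = |195.26 − 192.4808| = €2.78 per share

€2.78 per share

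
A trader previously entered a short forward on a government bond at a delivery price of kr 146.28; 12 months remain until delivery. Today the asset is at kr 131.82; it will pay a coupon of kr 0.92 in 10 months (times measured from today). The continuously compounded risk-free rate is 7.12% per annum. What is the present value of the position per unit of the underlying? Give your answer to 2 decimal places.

kr 5.27

PV(remaining coupons) I = 0.92·e^(−0.0712·10/12) = 0.8670
Current forward F = (S − I)·e^(rT) = (131.82 − 0.8670)·e^(0.0712·12/12) = 130.9530 × 1.073796 = 140.6168
Value (long) = (F − K)·e^(−rT) = (140.6168 − 146.28) × 0.931276 = -5.2740
Short position value = −(long value) = kr 5.27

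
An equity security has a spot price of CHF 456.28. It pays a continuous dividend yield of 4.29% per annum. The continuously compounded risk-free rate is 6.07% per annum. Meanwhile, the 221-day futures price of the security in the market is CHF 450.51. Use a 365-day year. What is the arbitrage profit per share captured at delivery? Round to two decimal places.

CHF 10.71 per share

Fair futures: F* = S·e^(carry·T), with carry = (r − q) = 0.0607 − 0.0429 = 0.0178
F* = 456.28 · e^(0.0178 × 221/365) = 456.28 · e^0.010778 = 456.28 × 1.010836 = CHF 461.2243
Market CHF 450.51 < fair CHF 461.2243: forward underpriced → reverse cash-and-carry (short spot, go long the forward).
At maturity, profit = |F_mkt − F*| = |450.51 − 461.2243| = CHF 10.71 per share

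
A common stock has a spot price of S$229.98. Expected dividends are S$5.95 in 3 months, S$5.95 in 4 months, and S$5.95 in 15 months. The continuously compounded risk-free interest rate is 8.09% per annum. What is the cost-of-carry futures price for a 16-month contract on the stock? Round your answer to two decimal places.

S$237.24

PV(dividends) I = 5.95·e^(−0.0809·3/12) + 5.95·e^(−0.0809·4/12) + 5.95·e^(−0.0809·15/12)
I = 5.8309 + 5.7917 + 5.3777 = 17.0003
F = (S − I)·e^(rT) = (229.98 − 17.0003) · e^(0.0809·16/12)
= 212.9797 · e^0.107867 = 212.9797 × 1.113900 = S$237.24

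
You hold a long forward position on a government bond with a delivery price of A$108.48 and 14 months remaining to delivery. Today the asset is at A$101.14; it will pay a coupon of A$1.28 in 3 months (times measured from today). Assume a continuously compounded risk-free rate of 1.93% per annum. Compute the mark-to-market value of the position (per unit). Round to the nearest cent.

-A$6.20

PV(remaining coupons) I = 1.28·e^(−0.0193·3/12) = 1.2738
Current forward F = (S − I)·e^(rT) = (101.14 − 1.2738)·e^(0.0193·14/12) = 99.8662 × 1.022772 = 102.1404
Value (long) = (F − K)·e^(−rT) = (102.1404 − 108.48) × 0.977735 = -6.1984
Value = -A$6.20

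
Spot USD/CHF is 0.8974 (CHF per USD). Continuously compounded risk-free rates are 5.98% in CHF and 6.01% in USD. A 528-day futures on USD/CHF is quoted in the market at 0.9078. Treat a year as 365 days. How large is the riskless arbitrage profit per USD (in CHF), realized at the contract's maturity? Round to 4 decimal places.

Fair futures: F* = S·e^(carry·T), with carry = (r_CHF − r_USD) = 0.0598 − 0.0601 = -0.0003
F* = 0.8974 · e^(-0.0003 × 528/365) = 0.8974 · e^-0.000434 = 0.8974 × 0.999566 = 0.8970
Market 0.9078 > fair 0.8970: forward overpriced → cash-and-carry (buy spot, short the forward).
At maturity, profit = |F_mkt − F*| = |0.9078 − 0.8970| = 0.0108 per USD (in CHF)

0.0108 per USD (in CHF)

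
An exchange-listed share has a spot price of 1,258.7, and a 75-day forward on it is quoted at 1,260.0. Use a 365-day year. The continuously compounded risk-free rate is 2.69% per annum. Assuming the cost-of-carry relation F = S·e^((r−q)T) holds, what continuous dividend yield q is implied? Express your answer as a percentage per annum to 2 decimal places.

From F = S·e^((r−q)T): (r − q) = ln(F/S)/T
ln(1260.0/1258.7) = ln(1.001033) = 0.001032
(r − q) = 0.001032 / (75/365) = 0.005022
q = r − ln(F/S)/T = 0.0269 − 0.005022 = 0.021878
q = 2.19%

2.19%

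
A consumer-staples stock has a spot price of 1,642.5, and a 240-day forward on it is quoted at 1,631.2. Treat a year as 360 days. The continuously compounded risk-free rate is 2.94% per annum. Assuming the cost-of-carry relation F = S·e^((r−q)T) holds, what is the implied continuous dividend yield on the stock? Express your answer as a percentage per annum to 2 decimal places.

From F = S·e^((r−q)T): (r − q) = ln(F/S)/T
ln(1631.2/1642.5) = ln(0.993120) = -0.006904
(r − q) = -0.006904 / (240/360) = -0.010356
q = r − ln(F/S)/T = 0.0294 + 0.010356 = 0.039756
q = 3.98%

3.98%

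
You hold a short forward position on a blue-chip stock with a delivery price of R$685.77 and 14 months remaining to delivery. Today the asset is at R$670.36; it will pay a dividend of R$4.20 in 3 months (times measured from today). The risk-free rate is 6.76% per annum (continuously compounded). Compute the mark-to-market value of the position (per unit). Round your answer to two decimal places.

-R$32.47

PV(remaining dividends) I = 4.20·e^(−0.0676·3/12) = 4.1296
Current forward F = (S − I)·e^(rT) = (670.36 − 4.1296)·e^(0.0676·14/12) = 666.2304 × 1.082060 = 720.9013
Value (long) = (F − K)·e^(−rT) = (720.9013 − 685.77) × 0.924163 = 32.4670
Short position value = −(long value) = -R$32.47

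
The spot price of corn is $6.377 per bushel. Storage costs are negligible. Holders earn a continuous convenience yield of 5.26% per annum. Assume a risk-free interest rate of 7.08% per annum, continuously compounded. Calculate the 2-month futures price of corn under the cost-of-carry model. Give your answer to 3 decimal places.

Net carry = r + u − y = 0.0708 + 0.0000 − 0.0526 = 0.0182
F = S·e^((r+u−y)T) = 6.377 · e^(0.0182 × 2/12) = 6.377 · e^0.003033
= 6.377 × 1.003038 = $6.396 per bushel

$6.396 per bushel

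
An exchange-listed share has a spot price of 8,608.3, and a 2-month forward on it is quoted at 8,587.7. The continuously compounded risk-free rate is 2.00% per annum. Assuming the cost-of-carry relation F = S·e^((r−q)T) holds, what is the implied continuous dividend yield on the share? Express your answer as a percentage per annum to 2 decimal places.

From F = S·e^((r−q)T): (r − q) = ln(F/S)/T
ln(8587.7/8608.3) = ln(0.997607) = -0.002396
(r − q) = -0.002396 / (2/12) = -0.014376
q = r − ln(F/S)/T = 0.0200 + 0.014376 = 0.034376
q = 3.44%

3.44%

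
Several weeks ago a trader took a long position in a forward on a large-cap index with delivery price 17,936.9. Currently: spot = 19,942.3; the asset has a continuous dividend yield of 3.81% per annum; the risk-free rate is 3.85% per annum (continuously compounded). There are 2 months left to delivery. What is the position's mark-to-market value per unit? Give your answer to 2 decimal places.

Current fair forward for the remaining 2 months: F = S·e^((r − q)·T), (r − q) = 0.0385 − 0.0381 = 0.0004
F = 19942.3 · e^(0.0004 × 2/12) = 19942.3 × 1.00006667 = 19943.6296
Value of long forward = (F − K)·e^(−rT) = (19943.6296 − 17936.9) · e^(−0.0385·2/12)
= 2006.7296 × 0.99360388 = 1993.89

1993.89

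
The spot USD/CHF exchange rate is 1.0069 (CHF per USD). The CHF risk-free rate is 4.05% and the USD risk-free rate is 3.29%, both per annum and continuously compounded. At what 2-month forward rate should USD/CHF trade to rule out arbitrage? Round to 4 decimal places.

1.0082

F = S·e^((r_CHF − r_USD)T) = 1.0069 · e^((0.0405 − 0.0329) × 2/12)
= 1.0069 · e^0.001267 = 1.0069 × 1.001268
F = 1.0082 CHF per USD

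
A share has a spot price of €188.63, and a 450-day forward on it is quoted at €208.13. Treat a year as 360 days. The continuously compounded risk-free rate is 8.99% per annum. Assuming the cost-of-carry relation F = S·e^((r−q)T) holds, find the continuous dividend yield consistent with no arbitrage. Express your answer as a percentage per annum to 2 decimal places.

From F = S·e^((r−q)T): (r − q) = ln(F/S)/T
ln(208.13/188.63) = ln(1.103377) = 0.098375
(r − q) = 0.098375 / (450/360) = 0.078700
q = r − ln(F/S)/T = 0.0899 − 0.078700 = 0.011200
q = 1.12%

1.12%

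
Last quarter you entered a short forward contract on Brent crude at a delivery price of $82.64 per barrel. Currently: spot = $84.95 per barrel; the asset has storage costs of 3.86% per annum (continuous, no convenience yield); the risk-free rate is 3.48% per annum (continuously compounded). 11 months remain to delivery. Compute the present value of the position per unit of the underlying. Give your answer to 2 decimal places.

Current fair forward for the remaining 11 months: F = S·e^((r + u)·T), (r + u) = 0.0348 + 0.0386 = 0.0734
F = 84.95 · e^(0.0734 × 11/12) = 84.95 × 1.069598 = 90.8624
Value of long forward = (F − K)·e^(−rT) = (90.8624 − 82.64) · e^(−0.0348·11/12)
= 8.2224 × 0.968603 = 7.96
Short position value = −(long value) = -$7.96

-$7.96 per barrel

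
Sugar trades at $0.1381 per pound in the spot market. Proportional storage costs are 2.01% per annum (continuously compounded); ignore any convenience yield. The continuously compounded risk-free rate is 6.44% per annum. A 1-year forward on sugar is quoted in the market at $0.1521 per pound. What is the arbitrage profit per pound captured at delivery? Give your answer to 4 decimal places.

$0.0018 per pound

Fair forward: F* = S·e^(carry·T), with carry = (r + u) = 0.0644 + 0.0201 = 0.0845
F* = 0.1381 · e^(0.0845 × 1) = 0.1381 · e^0.084500 = 0.1381 × 1.088173 = $0.1503
Market $0.1521 > fair $0.1503: forward overpriced → cash-and-carry (buy spot, short the forward).
At maturity, profit = |F_mkt − F*| = |0.1521 − 0.1503| = $0.0018 per pound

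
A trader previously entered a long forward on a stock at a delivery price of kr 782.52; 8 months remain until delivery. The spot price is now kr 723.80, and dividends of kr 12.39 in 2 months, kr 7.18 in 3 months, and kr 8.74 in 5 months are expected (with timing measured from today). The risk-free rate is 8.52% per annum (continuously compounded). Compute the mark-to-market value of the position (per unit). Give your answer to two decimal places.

PV(remaining dividends) I = 12.39·e^(−0.0852·2/12) + 7.18·e^(−0.0852·3/12) + 8.74·e^(−0.0852·5/12) = 27.6792
Current forward F = (S − I)·e^(rT) = (723.80 − 27.6792)·e^(0.0852·8/12) = 696.1208 × 1.058444 = 736.8049
Value (long) = (F − K)·e^(−rT) = (736.8049 − 782.52) × 0.944783 = -43.1908
Value = -kr 43.19

-kr 43.19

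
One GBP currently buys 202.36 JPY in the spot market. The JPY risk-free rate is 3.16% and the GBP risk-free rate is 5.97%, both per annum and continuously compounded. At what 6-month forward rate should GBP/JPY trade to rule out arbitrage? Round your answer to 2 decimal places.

F = S·e^((r_JPY − r_GBP)T) = 202.36 · e^((0.0316 − 0.0597) × 6/12)
= 202.36 · e^-0.014050 = 202.36 × 0.986048
F = 199.54 JPY per GBP

199.54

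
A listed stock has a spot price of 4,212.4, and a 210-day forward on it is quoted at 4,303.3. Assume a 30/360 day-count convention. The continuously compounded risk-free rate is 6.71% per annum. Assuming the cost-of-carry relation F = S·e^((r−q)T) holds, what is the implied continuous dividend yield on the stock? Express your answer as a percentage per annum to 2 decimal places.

From F = S·e^((r−q)T): (r − q) = ln(F/S)/T
ln(4303.3/4212.4) = ln(1.021579) = 0.021349
(r − q) = 0.021349 / (210/360) = 0.036598
q = r − ln(F/S)/T = 0.0671 − 0.036598 = 0.030502
q = 3.05%

3.05%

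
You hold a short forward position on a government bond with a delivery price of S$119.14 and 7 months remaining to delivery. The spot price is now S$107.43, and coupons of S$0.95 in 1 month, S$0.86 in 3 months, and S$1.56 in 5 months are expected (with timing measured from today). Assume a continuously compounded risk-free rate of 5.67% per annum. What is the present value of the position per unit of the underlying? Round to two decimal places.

S$11.15

PV(remaining coupons) I = 0.95·e^(−0.0567·1/12) + 0.86·e^(−0.0567·3/12) + 1.56·e^(−0.0567·5/12) = 3.3170
Current forward F = (S − I)·e^(rT) = (107.43 − 3.3170)·e^(0.0567·7/12) = 104.1130 × 1.033628 = 107.6141
Value (long) = (F − K)·e^(−rT) = (107.6141 − 119.14) × 0.967466 = -11.1509
Short position value = −(long value) = S$11.15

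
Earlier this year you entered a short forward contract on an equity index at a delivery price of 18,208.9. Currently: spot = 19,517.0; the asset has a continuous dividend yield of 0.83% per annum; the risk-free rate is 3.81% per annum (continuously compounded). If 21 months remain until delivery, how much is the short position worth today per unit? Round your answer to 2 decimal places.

-2201.15

Current fair forward for the remaining 21 months: F = S·e^((r − q)·T), (r − q) = 0.0381 − 0.0083 = 0.0298
F = 19517.0 · e^(0.0298 × 21/12) = 19517.0 × 1.05353376 = 20561.8184
Value of long forward = (F − K)·e^(−rT) = (20561.8184 − 18208.9) · e^(−0.0381·21/12)
= 2352.9184 × 0.93549919 = 2201.15
Short position value = −(long value) = -2201.15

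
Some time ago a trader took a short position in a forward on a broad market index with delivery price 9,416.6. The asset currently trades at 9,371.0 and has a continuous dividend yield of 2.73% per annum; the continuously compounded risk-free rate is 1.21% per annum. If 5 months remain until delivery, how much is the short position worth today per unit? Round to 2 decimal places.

104.24

Current fair forward for the remaining 5 months: F = S·e^((r − q)·T), (r − q) = 0.0121 − 0.0273 = -0.0152
F = 9371.0 · e^(-0.0152 × 5/12) = 9371.0 × 0.99368668 = 9311.8379
Value of long forward = (F − K)·e^(−rT) = (9311.8379 − 9416.6) · e^(−0.0121·5/12)
= -104.7621 × 0.99497102 = -104.24
Short position value = −(long value) = 104.24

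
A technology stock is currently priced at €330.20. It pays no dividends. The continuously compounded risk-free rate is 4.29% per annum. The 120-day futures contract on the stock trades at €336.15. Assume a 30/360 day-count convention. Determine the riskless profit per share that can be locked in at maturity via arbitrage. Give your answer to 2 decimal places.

€1.19 per share

Fair futures: F* = S·e^(carry·T), with carry = r = 0.0429
F* = 330.20 · e^(0.0429 × 120/360) = 330.20 · e^0.014300 = 330.20 × 1.014403 = €334.9559
Market €336.15 > fair €334.9559: forward overpriced → cash-and-carry (buy spot, short the forward).
At maturity, profit = |F_mkt − F*| = |336.15 − 334.9559| = €1.19 per share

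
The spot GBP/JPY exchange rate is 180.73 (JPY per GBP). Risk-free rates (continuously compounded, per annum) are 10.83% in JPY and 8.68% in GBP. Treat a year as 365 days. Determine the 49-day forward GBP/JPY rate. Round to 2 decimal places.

F = S·e^((r_JPY − r_GBP)T) = 180.73 · e^((0.1083 − 0.0868) × 49/365)
= 180.73 · e^0.002886 = 180.73 × 1.002890
F = 181.25 JPY per GBP

181.25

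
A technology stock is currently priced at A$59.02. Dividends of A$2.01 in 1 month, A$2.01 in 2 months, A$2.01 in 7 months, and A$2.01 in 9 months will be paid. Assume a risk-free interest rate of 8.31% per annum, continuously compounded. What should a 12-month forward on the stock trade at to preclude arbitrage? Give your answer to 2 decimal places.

A$55.68

PV(dividends) I = 2.01·e^(−0.0831·1/12) + 2.01·e^(−0.0831·2/12) + 2.01·e^(−0.0831·7/12) + 2.01·e^(−0.0831·9/12)
I = 1.9961 + 1.9824 + 1.9149 + 1.8886 = 7.7820
F = (S − I)·e^(rT) = (59.02 − 7.7820) · e^(0.0831·12/12)
= 51.2380 · e^0.083100 = 51.2380 × 1.086650 = A$55.68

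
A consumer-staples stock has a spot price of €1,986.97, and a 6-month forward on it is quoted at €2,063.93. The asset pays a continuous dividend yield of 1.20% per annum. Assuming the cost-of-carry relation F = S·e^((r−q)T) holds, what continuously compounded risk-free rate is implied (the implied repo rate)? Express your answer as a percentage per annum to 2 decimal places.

8.80%

From F = S·e^((r−q)T): (r − q) = ln(F/S)/T
ln(2063.93/1986.97) = ln(1.038732) = 0.038001
(r − q) = 0.038001 / (6/12) = 0.076002
r = ln(F/S)/T + q = 0.076002 + 0.0120 = 0.088002
r = 8.80%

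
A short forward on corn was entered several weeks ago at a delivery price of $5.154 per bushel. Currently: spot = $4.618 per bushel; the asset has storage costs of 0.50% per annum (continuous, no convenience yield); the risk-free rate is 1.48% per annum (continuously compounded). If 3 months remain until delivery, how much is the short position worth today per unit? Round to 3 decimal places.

Current fair forward for the remaining 3 months: F = S·e^((r + u)·T), (r + u) = 0.0148 + 0.0050 = 0.0198
F = 4.618 · e^(0.0198 × 3/12) = 4.618 × 1.004962 = 4.6409
Value of long forward = (F − K)·e^(−rT) = (4.6409 − 5.154) · e^(−0.0148·3/12)
= -0.5131 × 0.996307 = -0.511
Short position value = −(long value) = $0.511

$0.511 per bushel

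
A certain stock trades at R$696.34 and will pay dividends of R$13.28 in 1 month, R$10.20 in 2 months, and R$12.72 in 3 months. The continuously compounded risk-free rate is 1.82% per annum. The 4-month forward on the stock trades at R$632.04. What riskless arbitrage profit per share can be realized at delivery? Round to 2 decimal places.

R$32.23 per share

PV(dividends) I = 13.28·e^(−0.0182·1/12) + 10.20·e^(−0.0182·2/12) + 12.72·e^(−0.0182·3/12) = 36.0912
Fair forward F* = (S − I)·e^(rT) = (696.34 − 36.0912)·e^0.006067 = 660.2488 × 1.006085 = 664.2664
Market R$632.04 < fair 664.2664: forward underpriced → reverse cash-and-carry (short the stock, invest proceeds at r, pay the dividends, go long the forward).
Profit at T = |F_mkt − F*| = |632.04 − 664.2664| = R$32.23 per share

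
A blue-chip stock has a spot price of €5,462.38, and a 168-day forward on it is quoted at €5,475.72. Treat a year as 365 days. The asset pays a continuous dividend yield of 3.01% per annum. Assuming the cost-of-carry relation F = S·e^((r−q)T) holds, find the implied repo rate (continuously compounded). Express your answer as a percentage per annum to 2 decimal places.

3.54%

From F = S·e^((r−q)T): (r − q) = ln(F/S)/T
ln(5475.72/5462.38) = ln(1.002442) = 0.002439
(r − q) = 0.002439 / (168/365) = 0.005299
r = ln(F/S)/T + q = 0.005299 + 0.0301 = 0.035399
r = 3.54%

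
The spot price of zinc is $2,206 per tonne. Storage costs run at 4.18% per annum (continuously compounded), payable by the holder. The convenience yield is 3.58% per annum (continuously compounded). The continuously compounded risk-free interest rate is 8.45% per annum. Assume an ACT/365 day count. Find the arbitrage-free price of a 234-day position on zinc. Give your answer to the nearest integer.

$2,338 per tonne

Net carry = r + u − y = 0.0845 + 0.0418 − 0.0358 = 0.0905
F = S·e^((r+u−y)T) = 2206 · e^(0.0905 × 234/365) = 2206 · e^0.058019
= 2206 × 1.059735 = $2,338 per tonne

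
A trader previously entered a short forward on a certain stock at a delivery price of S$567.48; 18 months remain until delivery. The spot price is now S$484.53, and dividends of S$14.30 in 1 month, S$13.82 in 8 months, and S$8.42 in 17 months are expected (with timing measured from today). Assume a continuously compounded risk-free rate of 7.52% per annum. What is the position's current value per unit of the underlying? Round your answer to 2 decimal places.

S$57.34

PV(remaining dividends) I = 14.30·e^(−0.0752·1/12) + 13.82·e^(−0.0752·8/12) + 8.42·e^(−0.0752·17/12) = 34.9240
Current forward F = (S − I)·e^(rT) = (484.53 − 34.9240)·e^(0.0752·18/12) = 449.6060 × 1.119408 = 503.2926
Value (long) = (F − K)·e^(−rT) = (503.2926 − 567.48) × 0.893329 = -57.3405
Short position value = −(long value) = S$57.34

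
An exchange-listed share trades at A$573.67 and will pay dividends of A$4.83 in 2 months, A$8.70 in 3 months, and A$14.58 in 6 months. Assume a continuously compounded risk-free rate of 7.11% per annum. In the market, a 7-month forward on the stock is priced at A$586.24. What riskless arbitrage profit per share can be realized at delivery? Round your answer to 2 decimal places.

PV(dividends) I = 4.83·e^(−0.0711·2/12) + 8.70·e^(−0.0711·3/12) + 14.58·e^(−0.0711·6/12) = 27.3906
Fair forward F* = (S − I)·e^(rT) = (573.67 − 27.3906)·e^0.041475 = 546.2794 × 1.042347 = 569.4127
Market A$586.24 > fair 569.4127: forward overpriced → cash-and-carry (borrow at r, buy the stock and collect the dividends, short the forward).
Profit at T = |F_mkt − F*| = |586.24 − 569.4127| = A$16.83 per share

A$16.83 per share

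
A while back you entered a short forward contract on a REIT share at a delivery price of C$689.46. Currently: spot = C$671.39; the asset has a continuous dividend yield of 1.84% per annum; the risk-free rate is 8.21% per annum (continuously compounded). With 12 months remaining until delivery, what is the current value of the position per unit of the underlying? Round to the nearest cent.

-C$24.03

Current fair forward for the remaining 12 months: F = S·e^((r − q)·T), (r − q) = 0.0821 − 0.0184 = 0.0637
F = 671.39 · e^(0.0637 × 12/12) = 671.39 × 1.065773 = 715.5493
Value of long forward = (F − K)·e^(−rT) = (715.5493 − 689.46) · e^(−0.0821·12/12)
= 26.0893 × 0.921180 = 24.03
Short position value = −(long value) = -C$24.03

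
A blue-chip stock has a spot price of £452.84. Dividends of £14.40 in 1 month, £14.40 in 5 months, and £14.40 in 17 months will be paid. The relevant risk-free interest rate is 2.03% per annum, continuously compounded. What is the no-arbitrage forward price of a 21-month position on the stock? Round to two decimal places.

PV(dividends) I = 14.40·e^(−0.0203·1/12) + 14.40·e^(−0.0203·5/12) + 14.40·e^(−0.0203·17/12)
I = 14.3757 + 14.2787 + 13.9918 = 42.6462
F = (S − I)·e^(rT) = (452.84 − 42.6462) · e^(0.0203·21/12)
= 410.1938 · e^0.035525 = 410.1938 × 1.036164 = £425.03

£425.03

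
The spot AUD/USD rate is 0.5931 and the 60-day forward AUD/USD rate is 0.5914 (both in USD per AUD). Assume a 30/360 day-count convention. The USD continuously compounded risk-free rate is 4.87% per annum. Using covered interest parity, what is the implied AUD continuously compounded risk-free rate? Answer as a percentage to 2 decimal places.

6.59%

F = S·e^((r_USD − r_AUD)T) ⇒ r_AUD = r_USD − ln(F/S)/T
ln(0.5914/0.5931) = -0.002870; /(60/360) = -0.017220
r_AUD = 0.0487 + 0.017220 = 0.065920
r_AUD = 6.59%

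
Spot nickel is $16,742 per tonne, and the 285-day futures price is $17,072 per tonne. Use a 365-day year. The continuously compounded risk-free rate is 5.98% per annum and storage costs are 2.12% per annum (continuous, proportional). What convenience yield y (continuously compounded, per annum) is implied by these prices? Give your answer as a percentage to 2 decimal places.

5.60%

F = S·e^((r+u−y)T) ⇒ (r+u−y) = ln(F/S)/T
ln(17072/16742) = 0.019519; /T ⇒ 0.024998
y = r + u − ln(F/S)/T = 0.0598 + 0.0212 − 0.024998 = 0.056002
y = 5.60%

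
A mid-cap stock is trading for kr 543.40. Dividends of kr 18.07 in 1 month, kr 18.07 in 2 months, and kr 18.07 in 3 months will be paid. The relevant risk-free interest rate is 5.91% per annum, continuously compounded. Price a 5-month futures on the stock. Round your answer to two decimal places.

kr 501.93

PV(dividends) I = 18.07·e^(−0.0591·1/12) + 18.07·e^(−0.0591·2/12) + 18.07·e^(−0.0591·3/12)
I = 17.9812 + 17.8929 + 17.8050 = 53.6791
F = (S − I)·e^(rT) = (543.40 − 53.6791) · e^(0.0591·5/12)
= 489.7209 · e^0.024625 = 489.7209 × 1.024931 = kr 501.93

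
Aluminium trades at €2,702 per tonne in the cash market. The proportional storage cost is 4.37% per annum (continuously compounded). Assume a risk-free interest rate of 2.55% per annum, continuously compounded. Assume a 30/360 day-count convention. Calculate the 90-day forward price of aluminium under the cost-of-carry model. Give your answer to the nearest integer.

€2,749 per tonne

Net carry = r + u − y = 0.0255 + 0.0437 − 0.0000 = 0.0692
F = S·e^((r+u−y)T) = 2702 · e^(0.0692 × 90/360) = 2702 · e^0.017300
= 2702 × 1.017451 = €2,749 per tonne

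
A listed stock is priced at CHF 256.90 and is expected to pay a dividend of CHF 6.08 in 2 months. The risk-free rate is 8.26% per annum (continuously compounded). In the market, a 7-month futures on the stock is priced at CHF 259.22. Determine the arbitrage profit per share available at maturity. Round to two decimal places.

PV(dividends) I = 6.08·e^(−0.0826·2/12) = 5.9969
Fair futures F* = (S − I)·e^(rT) = (256.90 − 5.9969)·e^0.048183 = 250.9031 × 1.049363 = 263.2884
Market CHF 259.22 < fair 263.2884: forward underpriced → reverse cash-and-carry (short the stock, invest proceeds at r, pay the dividends, go long the forward).
Profit at T = |F_mkt − F*| = |259.22 − 263.2884| = CHF 4.07 per share

CHF 4.07 per share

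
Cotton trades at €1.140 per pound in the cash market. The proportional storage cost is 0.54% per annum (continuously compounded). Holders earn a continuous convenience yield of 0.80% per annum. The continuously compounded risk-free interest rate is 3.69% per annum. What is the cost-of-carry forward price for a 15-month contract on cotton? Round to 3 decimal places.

€1.190 per pound

Net carry = r + u − y = 0.0369 + 0.0054 − 0.0080 = 0.0343
F = S·e^((r+u−y)T) = 1.140 · e^(0.0343 × 15/12) = 1.140 · e^0.042875
= 1.140 × 1.043807 = €1.190 per pound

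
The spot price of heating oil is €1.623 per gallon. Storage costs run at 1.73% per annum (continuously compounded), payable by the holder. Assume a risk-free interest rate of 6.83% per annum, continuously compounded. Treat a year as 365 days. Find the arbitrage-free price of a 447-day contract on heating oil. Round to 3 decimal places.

Net carry = r + u − y = 0.0683 + 0.0173 − 0.0000 = 0.0856
F = S·e^((r+u−y)T) = 1.623 · e^(0.0856 × 447/365) = 1.623 · e^0.104831
= 1.623 × 1.110523 = €1.802 per gallon

€1.802 per gallon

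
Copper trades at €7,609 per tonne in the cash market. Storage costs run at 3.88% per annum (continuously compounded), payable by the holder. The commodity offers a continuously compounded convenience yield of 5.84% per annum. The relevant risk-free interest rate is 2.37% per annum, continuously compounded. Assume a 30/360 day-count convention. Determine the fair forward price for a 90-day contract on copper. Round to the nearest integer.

Net carry = r + u − y = 0.0237 + 0.0388 − 0.0584 = 0.0041
F = S·e^((r+u−y)T) = 7609 · e^(0.0041 × 90/360) = 7609 · e^0.001025
= 7609 × 1.001026 = €7,617 per tonne

€7,617 per tonne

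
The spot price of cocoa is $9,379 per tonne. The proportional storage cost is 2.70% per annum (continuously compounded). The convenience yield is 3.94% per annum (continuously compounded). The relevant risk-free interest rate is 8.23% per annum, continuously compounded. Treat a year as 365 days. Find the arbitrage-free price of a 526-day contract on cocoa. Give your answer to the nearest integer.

$10,373 per tonne

Net carry = r + u − y = 0.0823 + 0.0270 − 0.0394 = 0.0699
F = S·e^((r+u−y)T) = 9379 · e^(0.0699 × 526/365) = 9379 · e^0.100733
= 9379 × 1.105981 = $10,373 per tonne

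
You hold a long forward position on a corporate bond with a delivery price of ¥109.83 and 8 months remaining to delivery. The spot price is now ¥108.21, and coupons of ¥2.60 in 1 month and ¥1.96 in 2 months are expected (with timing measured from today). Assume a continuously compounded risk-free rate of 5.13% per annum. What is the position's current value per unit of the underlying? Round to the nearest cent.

PV(remaining coupons) I = 2.60·e^(−0.0513·1/12) + 1.96·e^(−0.0513·2/12) = 4.5322
Current forward F = (S − I)·e^(rT) = (108.21 − 4.5322)·e^(0.0513·8/12) = 103.6778 × 1.034792 = 107.2850
Value (long) = (F − K)·e^(−rT) = (107.2850 − 109.83) × 0.966378 = -2.4594
Value = -¥2.46

-¥2.46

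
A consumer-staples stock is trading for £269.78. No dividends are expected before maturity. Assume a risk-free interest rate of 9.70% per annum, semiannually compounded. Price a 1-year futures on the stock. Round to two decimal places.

F = S · (1+r/2)^(2T)
= 269.78 × 1.099352
F = £296.58

£296.58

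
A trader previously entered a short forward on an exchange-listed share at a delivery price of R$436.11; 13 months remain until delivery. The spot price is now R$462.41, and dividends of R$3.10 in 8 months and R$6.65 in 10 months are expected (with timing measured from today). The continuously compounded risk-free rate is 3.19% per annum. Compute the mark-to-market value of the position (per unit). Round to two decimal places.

PV(remaining dividends) I = 3.10·e^(−0.0319·8/12) + 6.65·e^(−0.0319·10/12) = 9.5103
Current forward F = (S − I)·e^(rT) = (462.41 − 9.5103)·e^(0.0319·13/12) = 452.8997 × 1.035162 = 468.8246
Value (long) = (F − K)·e^(−rT) = (468.8246 − 436.11) × 0.966032 = 31.6034
Short position value = −(long value) = -R$31.60

-R$31.60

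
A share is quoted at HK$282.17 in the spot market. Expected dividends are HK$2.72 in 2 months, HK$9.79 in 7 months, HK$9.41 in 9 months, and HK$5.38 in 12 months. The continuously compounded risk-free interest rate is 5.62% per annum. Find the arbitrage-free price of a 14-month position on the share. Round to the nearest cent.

HK$273.23

PV(dividends) I = 2.72·e^(−0.0562·2/12) + 9.79·e^(−0.0562·7/12) + 9.41·e^(−0.0562·9/12) + 5.38·e^(−0.0562·12/12)
I = 2.6946 + 9.4743 + 9.0216 + 5.0860 = 26.2765
F = (S − I)·e^(rT) = (282.17 − 26.2765) · e^(0.0562·14/12)
= 255.8935 · e^0.065567 = 255.8935 × 1.067764 = HK$273.23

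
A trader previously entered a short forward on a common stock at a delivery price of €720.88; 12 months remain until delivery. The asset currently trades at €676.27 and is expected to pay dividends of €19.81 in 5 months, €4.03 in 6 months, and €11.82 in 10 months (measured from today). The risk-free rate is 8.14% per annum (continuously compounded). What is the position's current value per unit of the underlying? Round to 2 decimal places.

PV(remaining dividends) I = 19.81·e^(−0.0814·5/12) + 4.03·e^(−0.0814·6/12) + 11.82·e^(−0.0814·10/12) = 34.0634
Current forward F = (S − I)·e^(rT) = (676.27 − 34.0634)·e^(0.0814·12/12) = 642.2066 × 1.084805 = 696.6689
Value (long) = (F − K)·e^(−rT) = (696.6689 − 720.88) × 0.921825 = -22.3184
Short position value = −(long value) = €22.32

€22.32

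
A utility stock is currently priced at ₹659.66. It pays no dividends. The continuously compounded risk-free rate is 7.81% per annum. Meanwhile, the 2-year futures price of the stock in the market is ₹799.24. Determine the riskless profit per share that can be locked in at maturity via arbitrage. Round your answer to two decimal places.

₹28.06 per share

Fair futures: F* = S·e^(carry·T), with carry = r = 0.0781
F* = 659.66 · e^(0.0781 × 2) = 659.66 · e^0.156200 = 659.66 × 1.169060 = ₹771.1821
Market ₹799.24 > fair ₹771.1821: forward overpriced → cash-and-carry (buy spot, short the forward).
At maturity, profit = |F_mkt − F*| = |799.24 − 771.1821| = ₹28.06 per share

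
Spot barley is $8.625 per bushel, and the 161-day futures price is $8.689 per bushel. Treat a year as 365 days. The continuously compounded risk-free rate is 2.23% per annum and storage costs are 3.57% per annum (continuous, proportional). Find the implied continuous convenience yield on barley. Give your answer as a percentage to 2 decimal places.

4.12%

F = S·e^((r+u−y)T) ⇒ (r+u−y) = ln(F/S)/T
ln(8.689/8.625) = 0.007393; /T ⇒ 0.016761
y = r + u − ln(F/S)/T = 0.0223 + 0.0357 − 0.016761 = 0.041239
y = 4.12%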